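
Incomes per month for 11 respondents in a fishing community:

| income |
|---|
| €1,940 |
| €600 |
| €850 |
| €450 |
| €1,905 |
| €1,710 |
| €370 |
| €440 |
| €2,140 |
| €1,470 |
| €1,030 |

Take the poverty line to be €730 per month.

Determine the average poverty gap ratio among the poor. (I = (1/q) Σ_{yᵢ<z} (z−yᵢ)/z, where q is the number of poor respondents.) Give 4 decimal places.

Below the line: €370, €440, €450, €600 (q = 4 of N = 11).
Shortfall ratios (z−y)/z: 0.4932, 0.3973, 0.3836, 0.1781; sum = 1.452055.
I averages over the q = 4 poor units only: 1.452055 / 4 = 0.3630.

0.3630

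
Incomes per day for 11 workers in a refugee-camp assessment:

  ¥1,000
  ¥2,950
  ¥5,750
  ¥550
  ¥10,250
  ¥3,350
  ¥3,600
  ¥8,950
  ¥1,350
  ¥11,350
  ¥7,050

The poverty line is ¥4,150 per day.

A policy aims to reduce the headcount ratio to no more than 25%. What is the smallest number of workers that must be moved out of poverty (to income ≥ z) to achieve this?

Currently q = 6 of N = 11 are below the line (H = 0.545).
A headcount ratio of at most 25% allows at most ⌊0.25 × 11⌋ = 2 poor workers.
So at least 6 − 2 = 4 must be lifted.

4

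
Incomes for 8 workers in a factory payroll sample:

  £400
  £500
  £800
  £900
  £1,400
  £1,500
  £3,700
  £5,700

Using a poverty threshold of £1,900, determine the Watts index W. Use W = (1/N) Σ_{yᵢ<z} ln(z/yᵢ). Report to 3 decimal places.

0.631

Poor units: £400, £500, £800, £900, £1,400, £1,500 (q = 6 of N = 8).
ln(z/y) terms: ln(1900/400) = 1.5581; ln(1900/500) = 1.3350; ln(1900/800) = 0.8650; ln(1900/900) = 0.7472; ln(1900/1400) = 0.3054; ln(1900/1500) = 0.2364.
W = 5.047128 / 8 = 0.631.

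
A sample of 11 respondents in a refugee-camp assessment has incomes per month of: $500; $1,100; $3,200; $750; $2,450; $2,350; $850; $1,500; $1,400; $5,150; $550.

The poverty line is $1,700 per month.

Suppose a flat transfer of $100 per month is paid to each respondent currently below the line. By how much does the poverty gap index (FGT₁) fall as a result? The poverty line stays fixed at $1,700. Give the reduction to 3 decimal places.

Before: below the line — $500, $550, $750, $850, $1,100, $1,400, $1,500; poverty gap index (FGT₁) = 0.28075.
After the $100 transfer: below the line — $600, $650, $850, $950, $1,200, $1,500, $1,600; poverty gap index (FGT₁) = 0.24332.
Reduction = 0.28075 − 0.24332 = 0.037.

0.037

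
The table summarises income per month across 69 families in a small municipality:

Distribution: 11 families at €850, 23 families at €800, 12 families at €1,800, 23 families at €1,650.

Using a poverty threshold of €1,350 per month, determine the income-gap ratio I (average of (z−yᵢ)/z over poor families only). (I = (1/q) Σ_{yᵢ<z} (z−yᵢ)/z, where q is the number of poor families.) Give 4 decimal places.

0.3954

Below z: 23×€800, 11×€850 (q = 34 of N = 69).
Shortfall ratios (z−y)/z: 0.4074 (×23), 0.3704 (×11); sum = 13.444444.
I averages over the q = 34 poor units only: 13.444444 / 34 = 0.3954.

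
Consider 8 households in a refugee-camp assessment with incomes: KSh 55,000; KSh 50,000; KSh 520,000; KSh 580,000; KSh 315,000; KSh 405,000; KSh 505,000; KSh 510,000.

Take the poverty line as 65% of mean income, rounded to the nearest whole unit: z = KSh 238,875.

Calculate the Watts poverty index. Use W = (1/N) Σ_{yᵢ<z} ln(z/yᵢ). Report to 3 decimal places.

Below z: KSh 50,000, KSh 55,000 (q = 2 of N = 8).
Log shortfalls: ln(238875/50000) = 1.5639; ln(238875/55000) = 1.4686.
W = 3.032525 / 8 = 0.379.

0.379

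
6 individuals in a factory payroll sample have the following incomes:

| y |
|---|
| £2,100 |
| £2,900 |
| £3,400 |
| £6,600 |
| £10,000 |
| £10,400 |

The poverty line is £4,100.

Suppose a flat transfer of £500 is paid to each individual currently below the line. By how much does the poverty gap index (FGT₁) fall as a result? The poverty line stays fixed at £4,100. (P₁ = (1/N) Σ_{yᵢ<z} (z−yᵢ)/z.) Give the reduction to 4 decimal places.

Before: below the line — £2,100, £2,900, £3,400; poverty gap index (FGT₁) = 0.158537.
After the £500 transfer: below the line — £2,600, £3,400, £3,900; poverty gap index (FGT₁) = 0.097561.
Reduction = 0.158537 − 0.097561 = 0.0610.

0.0610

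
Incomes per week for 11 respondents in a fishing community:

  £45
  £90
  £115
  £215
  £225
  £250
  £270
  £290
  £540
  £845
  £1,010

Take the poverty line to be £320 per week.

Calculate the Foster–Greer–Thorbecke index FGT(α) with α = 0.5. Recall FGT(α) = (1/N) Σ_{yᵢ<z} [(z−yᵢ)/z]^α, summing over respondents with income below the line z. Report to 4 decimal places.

0.4420

Incomes under z: £45, £90, £115, £215, £225, £250, £270, £290 (q = 8 of N = 11).
Normalized shortfalls: (320−45)/320 = 0.8594; (320−90)/320 = 0.7188; (320−115)/320 = 0.6406; (320−215)/320 = 0.3281; (320−225)/320 = 0.2969; (320−250)/320 = 0.2188; (320−270)/320 = 0.1562; (320−290)/320 = 0.0938.
Raised to α = 0.5: 0.92702; 0.84779; 0.80039; 0.57282; 0.54486; 0.46771; 0.39528; 0.30619.
Sum = 4.862069; FGT(0.5) = 4.862069 / 11 = 0.4420.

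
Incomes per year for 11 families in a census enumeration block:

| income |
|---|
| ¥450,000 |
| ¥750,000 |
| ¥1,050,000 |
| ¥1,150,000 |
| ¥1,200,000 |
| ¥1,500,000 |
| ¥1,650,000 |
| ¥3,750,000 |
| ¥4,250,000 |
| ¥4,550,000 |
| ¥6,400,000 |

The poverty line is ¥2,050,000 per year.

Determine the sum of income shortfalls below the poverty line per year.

Poor units: ¥450,000, ¥750,000, ¥1,050,000, ¥1,150,000, ¥1,200,000, ¥1,500,000, ¥1,650,000 (q = 7 of N = 11).
Individual gaps: 2050000−450000 = 1600000; 2050000−750000 = 1300000; 2050000−1050000 = 1000000; 2050000−1150000 = 900000; 2050000−1200000 = 850000; 2050000−1500000 = 550000; 2050000−1650000 = 400000.
Aggregate gap = ¥6,600,000.

¥6,600,000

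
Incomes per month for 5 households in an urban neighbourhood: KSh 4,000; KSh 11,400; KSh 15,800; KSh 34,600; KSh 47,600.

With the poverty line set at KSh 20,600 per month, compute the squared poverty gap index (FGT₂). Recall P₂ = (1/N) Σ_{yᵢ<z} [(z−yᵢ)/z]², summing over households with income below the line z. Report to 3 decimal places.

Incomes under z: KSh 4,000, KSh 11,400, KSh 15,800 (q = 3 of N = 5).
Normalized shortfalls: (20600−4000)/20600 = 0.8058; (20600−11400)/20600 = 0.4466; (20600−15800)/20600 = 0.2330.
Squared: 0.6494; 0.1995; 0.0543.
Sum = 0.903101; P₂ = 0.903101 / 5 = 0.181.

0.181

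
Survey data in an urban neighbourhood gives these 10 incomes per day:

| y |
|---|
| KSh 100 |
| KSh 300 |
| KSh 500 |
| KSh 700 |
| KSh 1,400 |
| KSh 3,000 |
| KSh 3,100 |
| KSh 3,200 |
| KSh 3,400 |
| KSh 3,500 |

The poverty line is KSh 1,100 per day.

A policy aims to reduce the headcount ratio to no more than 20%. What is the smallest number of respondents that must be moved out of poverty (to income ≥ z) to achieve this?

4 of the 10 respondents are poor, so H = 4/10 = 0.400.
A headcount ratio of at most 20% allows at most ⌊0.20 × 10⌋ = 2 poor respondents.
So at least 4 − 2 = 2 must be lifted.

2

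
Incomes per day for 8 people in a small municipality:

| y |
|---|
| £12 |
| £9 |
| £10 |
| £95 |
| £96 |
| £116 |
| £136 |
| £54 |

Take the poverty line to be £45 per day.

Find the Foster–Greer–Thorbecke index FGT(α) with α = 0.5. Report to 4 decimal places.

Incomes under z: £9, £10, £12 (q = 3 of N = 8).
Normalized shortfalls: (45−9)/45 = 0.8000; (45−10)/45 = 0.7778; (45−12)/45 = 0.7333.
Raised to α = 0.5: 0.89443; 0.88192; 0.85635.
Sum = 2.632693; FGT(0.5) = 2.632693 / 8 = 0.3291.

0.3291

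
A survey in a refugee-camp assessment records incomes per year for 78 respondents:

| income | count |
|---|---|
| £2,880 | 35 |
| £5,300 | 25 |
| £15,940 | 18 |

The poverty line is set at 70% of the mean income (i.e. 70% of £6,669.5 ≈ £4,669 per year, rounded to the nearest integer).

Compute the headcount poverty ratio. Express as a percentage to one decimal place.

44.9%

35 of the 78 respondents have income below £4,669.
H = 35/78 = 44.9%.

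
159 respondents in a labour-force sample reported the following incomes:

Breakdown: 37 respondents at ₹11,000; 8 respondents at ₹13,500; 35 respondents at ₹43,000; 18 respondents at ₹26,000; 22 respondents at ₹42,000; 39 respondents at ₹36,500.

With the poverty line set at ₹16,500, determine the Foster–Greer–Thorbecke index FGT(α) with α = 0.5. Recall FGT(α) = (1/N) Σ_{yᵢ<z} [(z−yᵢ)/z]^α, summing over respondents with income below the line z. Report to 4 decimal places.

0.1558

Poor units: 37×₹11,000, 8×₹13,500 (q = 45 of N = 159).
Relative gaps: (16500−11000)/16500 = 0.3333 (×37); (16500−13500)/16500 = 0.1818 (×8).
Raised to α = 0.5: 0.57735 (×37); 0.42640 (×8).
Sum = 24.773171; FGT(0.5) = 24.773171 / 159 = 0.1558.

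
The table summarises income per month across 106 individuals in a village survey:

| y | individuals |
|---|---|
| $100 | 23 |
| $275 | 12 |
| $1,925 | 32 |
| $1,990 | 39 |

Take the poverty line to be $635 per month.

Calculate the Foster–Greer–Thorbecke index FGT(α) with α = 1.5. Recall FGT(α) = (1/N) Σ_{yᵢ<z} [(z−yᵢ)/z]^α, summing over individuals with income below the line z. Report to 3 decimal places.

Incomes under z: 23×$100, 12×$275 (q = 35 of N = 106).
Normalized shortfalls: (635−100)/635 = 0.8425 (×23); (635−275)/635 = 0.5669 (×12).
Raised to α = 1.5: 0.77334 (×23); 0.42687 (×12).
Sum = 22.909215; FGT(1.5) = 22.909215 / 106 = 0.216.

0.216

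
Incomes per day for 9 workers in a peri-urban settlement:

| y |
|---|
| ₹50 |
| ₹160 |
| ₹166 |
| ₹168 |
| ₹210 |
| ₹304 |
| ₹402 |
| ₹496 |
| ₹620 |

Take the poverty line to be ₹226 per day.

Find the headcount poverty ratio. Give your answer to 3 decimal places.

5 of the 9 workers have income below ₹226.
H = 5/9 = 0.556.

0.556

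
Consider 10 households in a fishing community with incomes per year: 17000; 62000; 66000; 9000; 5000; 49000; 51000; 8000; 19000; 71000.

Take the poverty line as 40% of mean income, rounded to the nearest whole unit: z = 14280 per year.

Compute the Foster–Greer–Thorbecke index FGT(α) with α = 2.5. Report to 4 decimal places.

Incomes under z: 5000, 8000, 9000 (q = 3 of N = 10).
Normalized shortfalls: (14280−5000)/14280 = 0.6499; (14280−8000)/14280 = 0.4398; (14280−9000)/14280 = 0.3697.
Raised to α = 2.5: 0.34045; 0.12826; 0.08313.
Sum = 0.551834; FGT(2.5) = 0.551834 / 10 = 0.0552.

0.0552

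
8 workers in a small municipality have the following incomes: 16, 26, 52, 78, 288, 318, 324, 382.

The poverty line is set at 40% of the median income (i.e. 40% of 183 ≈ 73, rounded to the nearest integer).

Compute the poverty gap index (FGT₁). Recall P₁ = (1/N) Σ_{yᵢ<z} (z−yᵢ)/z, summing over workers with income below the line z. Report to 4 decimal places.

Incomes under z: 16, 26, 52 (q = 3 of N = 8).
Relative gaps: (73−16)/73 = 0.7808; (73−26)/73 = 0.6438; (73−52)/73 = 0.2877.
Σ = 1.712329. Dividing by the full population N = 8 gives P₁ = 0.2140.

0.2140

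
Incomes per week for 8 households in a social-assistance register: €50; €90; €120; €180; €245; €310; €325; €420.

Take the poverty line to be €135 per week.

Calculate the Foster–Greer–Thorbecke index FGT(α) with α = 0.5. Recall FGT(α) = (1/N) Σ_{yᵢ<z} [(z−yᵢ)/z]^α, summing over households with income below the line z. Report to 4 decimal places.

0.2130

Below the line: €50, €90, €120 (q = 3 of N = 8).
Normalized shortfalls: (135−50)/135 = 0.6296; (135−90)/135 = 0.3333; (135−120)/135 = 0.1111.
Raised to α = 0.5: 0.79349; 0.57735; 0.33333.
Sum = 1.704176; FGT(0.5) = 1.704176 / 8 = 0.2130.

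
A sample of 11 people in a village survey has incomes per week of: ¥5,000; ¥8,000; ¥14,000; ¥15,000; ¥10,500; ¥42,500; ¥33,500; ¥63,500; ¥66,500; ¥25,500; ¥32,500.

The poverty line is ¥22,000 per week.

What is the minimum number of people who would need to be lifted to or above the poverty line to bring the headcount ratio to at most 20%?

3

5 of the 11 people are poor, so H = 5/11 = 0.455.
A headcount ratio of at most 20% allows at most ⌊0.20 × 11⌋ = 2 poor people.
So at least 5 − 2 = 3 must be lifted.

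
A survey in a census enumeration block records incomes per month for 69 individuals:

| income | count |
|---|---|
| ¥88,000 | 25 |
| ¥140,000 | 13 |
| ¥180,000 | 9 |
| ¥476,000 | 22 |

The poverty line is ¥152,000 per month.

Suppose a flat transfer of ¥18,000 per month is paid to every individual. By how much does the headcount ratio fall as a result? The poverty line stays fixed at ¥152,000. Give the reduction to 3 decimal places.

0.188

Before: below the line — 25×¥88,000, 13×¥140,000; headcount ratio = 0.55072.
After the ¥18,000 transfer: below the line — 25×¥106,000; headcount ratio = 0.36232.
Reduction = 0.55072 − 0.36232 = 0.188.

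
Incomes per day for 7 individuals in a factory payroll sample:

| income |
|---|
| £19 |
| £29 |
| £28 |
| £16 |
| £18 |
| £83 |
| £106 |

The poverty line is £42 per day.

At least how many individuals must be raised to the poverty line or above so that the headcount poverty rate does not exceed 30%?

3

5 of the 7 individuals are poor, so H = 5/7 = 0.714.
A headcount ratio of at most 30% allows at most ⌊0.30 × 7⌋ = 2 poor individuals.
So at least 5 − 2 = 3 must be lifted.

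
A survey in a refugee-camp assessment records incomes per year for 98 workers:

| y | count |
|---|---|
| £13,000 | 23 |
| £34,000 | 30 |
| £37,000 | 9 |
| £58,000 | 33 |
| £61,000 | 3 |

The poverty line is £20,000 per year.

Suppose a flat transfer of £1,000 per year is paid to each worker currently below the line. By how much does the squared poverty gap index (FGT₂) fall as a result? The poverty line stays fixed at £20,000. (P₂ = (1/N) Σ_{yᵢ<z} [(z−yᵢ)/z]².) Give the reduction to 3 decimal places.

0.008

Before: below the line — 23×£13,000; squared poverty gap index (FGT₂) = 0.02875.
After the £1,000 transfer: below the line — 23×£14,000; squared poverty gap index (FGT₂) = 0.02112.
Reduction = 0.02875 − 0.02112 = 0.008.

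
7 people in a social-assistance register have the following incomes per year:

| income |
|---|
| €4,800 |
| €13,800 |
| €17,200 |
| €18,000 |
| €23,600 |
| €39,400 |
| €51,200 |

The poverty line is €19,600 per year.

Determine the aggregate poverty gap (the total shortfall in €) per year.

€24,600

Below z: €4,800, €13,800, €17,200, €18,000 (q = 4 of N = 7).
Individual gaps: 19600−4800 = 14800; 19600−13800 = 5800; 19600−17200 = 2400; 19600−18000 = 1600.
Aggregate gap = €24,600.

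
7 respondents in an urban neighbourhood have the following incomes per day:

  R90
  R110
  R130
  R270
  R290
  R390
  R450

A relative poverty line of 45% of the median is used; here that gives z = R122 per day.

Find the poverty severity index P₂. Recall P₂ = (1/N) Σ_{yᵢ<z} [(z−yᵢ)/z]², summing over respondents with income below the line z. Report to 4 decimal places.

Poor units: R90, R110 (q = 2 of N = 7).
Relative gaps: (122−90)/122 = 0.2623; (122−110)/122 = 0.0984.
Squared: 0.0688; 0.0097.
Sum = 0.078474; P₂ = 0.078474 / 7 = 0.0112.

0.0112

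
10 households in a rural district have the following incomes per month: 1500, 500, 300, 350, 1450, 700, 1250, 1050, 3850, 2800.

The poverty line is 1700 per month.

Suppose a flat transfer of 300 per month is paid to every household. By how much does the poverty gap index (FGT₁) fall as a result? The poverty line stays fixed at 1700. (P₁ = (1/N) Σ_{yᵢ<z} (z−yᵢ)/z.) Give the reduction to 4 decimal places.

Before: below the line — 300, 350, 500, 700, 1050, 1250, 1450, 1500; poverty gap index (FGT₁) = 0.382353.
After the 300 transfer: below the line — 600, 650, 800, 1000, 1350, 1550; poverty gap index (FGT₁) = 0.250000.
Reduction = 0.382353 − 0.250000 = 0.1324.

0.1324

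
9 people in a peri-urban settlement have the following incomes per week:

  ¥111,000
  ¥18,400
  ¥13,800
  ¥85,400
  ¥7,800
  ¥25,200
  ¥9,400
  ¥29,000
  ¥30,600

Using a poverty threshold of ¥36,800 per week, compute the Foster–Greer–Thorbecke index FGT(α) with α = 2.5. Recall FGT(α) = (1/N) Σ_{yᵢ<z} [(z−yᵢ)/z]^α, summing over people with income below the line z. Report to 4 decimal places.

Below z: ¥7,800, ¥9,400, ¥13,800, ¥18,400, ¥25,200, ¥29,000, ¥30,600 (q = 7 of N = 9).
Relative gaps: (36800−7800)/36800 = 0.7880; (36800−9400)/36800 = 0.7446; (36800−13800)/36800 = 0.6250; (36800−18400)/36800 = 0.5000; (36800−25200)/36800 = 0.3152; (36800−29000)/36800 = 0.2120; (36800−30600)/36800 = 0.1685.
Raised to α = 2.5: 0.55128; 0.47836; 0.30882; 0.17678; 0.05579; 0.02068; 0.01165.
Sum = 1.603359; FGT(2.5) = 1.603359 / 9 = 0.1782.

0.1782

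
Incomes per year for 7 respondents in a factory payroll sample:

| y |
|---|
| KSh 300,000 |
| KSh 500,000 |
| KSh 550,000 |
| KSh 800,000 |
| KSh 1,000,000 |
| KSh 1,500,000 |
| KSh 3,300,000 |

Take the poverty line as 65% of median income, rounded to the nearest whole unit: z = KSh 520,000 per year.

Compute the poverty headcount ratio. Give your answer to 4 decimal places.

0.2857

2 of the 7 respondents have income below KSh 520,000.
H = 2/7 = 0.2857.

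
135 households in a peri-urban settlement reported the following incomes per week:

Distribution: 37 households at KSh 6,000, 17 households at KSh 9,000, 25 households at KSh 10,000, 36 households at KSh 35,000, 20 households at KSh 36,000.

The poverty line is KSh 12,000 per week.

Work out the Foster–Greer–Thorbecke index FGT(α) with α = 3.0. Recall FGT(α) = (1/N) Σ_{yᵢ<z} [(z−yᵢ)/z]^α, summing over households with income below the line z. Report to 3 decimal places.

Below z: 37×KSh 6,000, 17×KSh 9,000, 25×KSh 10,000 (q = 79 of N = 135).
Shortfall ratios: (12000−6000)/12000 = 0.5000 (×37); (12000−9000)/12000 = 0.2500 (×17); (12000−10000)/12000 = 0.1667 (×25).
Raised to α = 3.0: 0.12500 (×37); 0.01562 (×17); 0.00463 (×25).
Sum = 5.006366; FGT(3.0) = 5.006366 / 135 = 0.037.

0.037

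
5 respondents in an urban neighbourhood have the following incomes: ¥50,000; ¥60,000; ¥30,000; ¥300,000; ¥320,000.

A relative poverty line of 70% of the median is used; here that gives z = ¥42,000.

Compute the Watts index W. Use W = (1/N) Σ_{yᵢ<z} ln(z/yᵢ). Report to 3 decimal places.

0.067

Poor units: ¥30,000 (q = 1 of N = 5).
Log gaps: ln(42000/30000) = 0.3365.
W = 0.336472 / 5 = 0.067.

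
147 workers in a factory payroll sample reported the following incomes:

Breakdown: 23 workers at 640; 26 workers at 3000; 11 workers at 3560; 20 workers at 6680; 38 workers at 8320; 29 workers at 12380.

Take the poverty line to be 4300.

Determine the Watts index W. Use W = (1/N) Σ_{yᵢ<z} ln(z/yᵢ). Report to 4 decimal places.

0.3759

Below z: 23×640, 26×3000, 11×3560 (q = 60 of N = 147).
Log gaps: ln(4300/640) = 1.9049 (×23); ln(4300/3000) = 0.3600 (×26); ln(4300/3560) = 0.1889 (×11).
W = 55.250219 / 147 = 0.3759.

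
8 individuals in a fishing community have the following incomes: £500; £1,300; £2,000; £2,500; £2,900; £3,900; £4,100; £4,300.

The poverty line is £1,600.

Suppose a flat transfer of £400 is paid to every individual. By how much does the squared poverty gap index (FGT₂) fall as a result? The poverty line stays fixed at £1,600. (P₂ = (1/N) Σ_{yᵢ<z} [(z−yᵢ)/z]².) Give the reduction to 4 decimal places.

Before: below the line — £500, £1,300; squared poverty gap index (FGT₂) = 0.063477.
After the £400 transfer: below the line — £900; squared poverty gap index (FGT₂) = 0.023926.
Reduction = 0.063477 − 0.023926 = 0.0396.

0.0396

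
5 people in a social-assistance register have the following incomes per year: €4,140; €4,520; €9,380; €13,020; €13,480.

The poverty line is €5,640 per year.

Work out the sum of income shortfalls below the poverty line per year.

Below the line: €4,140, €4,520 (q = 2 of N = 5).
Individual gaps: 5640−4140 = 1500; 5640−4520 = 1120.
Aggregate gap = €2,620.

€2,620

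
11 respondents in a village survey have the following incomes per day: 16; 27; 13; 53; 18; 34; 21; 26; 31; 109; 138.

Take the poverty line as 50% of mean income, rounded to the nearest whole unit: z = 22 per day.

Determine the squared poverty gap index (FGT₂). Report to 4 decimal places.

Below the line: 13, 16, 18, 21 (q = 4 of N = 11).
Normalized shortfalls: (22−13)/22 = 0.4091; (22−16)/22 = 0.2727; (22−18)/22 = 0.1818; (22−21)/22 = 0.0455.
Squared: 0.1674; 0.0744; 0.0331; 0.0021.
Sum = 0.276860; P₂ = 0.276860 / 11 = 0.0252.

0.0252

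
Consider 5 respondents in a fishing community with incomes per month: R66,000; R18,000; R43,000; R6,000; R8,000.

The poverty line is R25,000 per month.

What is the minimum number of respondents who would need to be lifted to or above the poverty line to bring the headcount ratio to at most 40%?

3 of the 5 respondents are poor, so H = 3/5 = 0.600.
A headcount ratio of at most 40% allows at most ⌊0.40 × 5⌋ = 2 poor respondents.
So at least 3 − 2 = 1 must be lifted.

1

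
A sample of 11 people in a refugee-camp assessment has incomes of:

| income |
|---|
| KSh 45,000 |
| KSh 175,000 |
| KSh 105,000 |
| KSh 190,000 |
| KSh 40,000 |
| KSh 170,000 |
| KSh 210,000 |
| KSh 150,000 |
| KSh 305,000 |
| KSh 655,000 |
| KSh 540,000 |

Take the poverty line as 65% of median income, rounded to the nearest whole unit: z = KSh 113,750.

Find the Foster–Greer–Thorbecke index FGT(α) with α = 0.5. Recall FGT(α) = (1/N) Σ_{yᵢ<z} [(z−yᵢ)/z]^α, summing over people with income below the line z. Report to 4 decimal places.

0.1691

Incomes under z: KSh 40,000, KSh 45,000, KSh 105,000 (q = 3 of N = 11).
Shortfall ratios: (113750−40000)/113750 = 0.6484; (113750−45000)/113750 = 0.6044; (113750−105000)/113750 = 0.0769.
Raised to α = 0.5: 0.80520; 0.77743; 0.27735.
Sum = 1.859982; FGT(0.5) = 1.859982 / 11 = 0.1691.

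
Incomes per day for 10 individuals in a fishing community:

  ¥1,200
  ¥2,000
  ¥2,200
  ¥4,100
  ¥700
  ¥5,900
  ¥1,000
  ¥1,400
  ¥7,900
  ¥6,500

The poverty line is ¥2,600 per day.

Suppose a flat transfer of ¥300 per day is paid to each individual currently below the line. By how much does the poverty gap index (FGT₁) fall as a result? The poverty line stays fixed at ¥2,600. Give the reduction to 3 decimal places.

0.069

Before: below the line — ¥700, ¥1,000, ¥1,200, ¥1,400, ¥2,000, ¥2,200; poverty gap index (FGT₁) = 0.27308.
After the ¥300 transfer: below the line — ¥1,000, ¥1,300, ¥1,500, ¥1,700, ¥2,300, ¥2,500; poverty gap index (FGT₁) = 0.20385.
Reduction = 0.27308 − 0.20385 = 0.069.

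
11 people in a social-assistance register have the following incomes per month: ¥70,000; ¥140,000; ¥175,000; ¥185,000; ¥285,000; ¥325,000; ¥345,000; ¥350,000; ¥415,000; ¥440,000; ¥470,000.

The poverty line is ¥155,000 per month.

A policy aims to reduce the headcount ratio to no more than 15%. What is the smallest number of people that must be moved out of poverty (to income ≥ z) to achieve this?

Currently q = 2 of N = 11 are below the line (H = 0.182).
A headcount ratio of at most 15% allows at most ⌊0.15 × 11⌋ = 1 poor people.
So at least 2 − 1 = 1 must be lifted.

1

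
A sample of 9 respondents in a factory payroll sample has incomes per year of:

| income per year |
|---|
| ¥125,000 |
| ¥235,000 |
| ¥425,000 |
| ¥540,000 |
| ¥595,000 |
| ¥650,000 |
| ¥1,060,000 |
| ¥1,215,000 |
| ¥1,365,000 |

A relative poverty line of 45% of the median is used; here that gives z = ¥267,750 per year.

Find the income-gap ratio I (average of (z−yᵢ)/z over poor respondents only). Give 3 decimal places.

0.328

Poor units: ¥125,000, ¥235,000 (q = 2 of N = 9).
Shortfall ratios (z−y)/z: 0.5331, 0.1223; sum = 0.655462.
I averages over the q = 2 poor units only: 0.655462 / 2 = 0.328.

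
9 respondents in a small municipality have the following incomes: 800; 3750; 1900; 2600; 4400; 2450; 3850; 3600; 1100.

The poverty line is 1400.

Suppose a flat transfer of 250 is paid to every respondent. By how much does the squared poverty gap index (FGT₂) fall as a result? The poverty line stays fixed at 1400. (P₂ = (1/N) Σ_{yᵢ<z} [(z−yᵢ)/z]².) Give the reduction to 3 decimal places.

0.018

Before: below the line — 800, 1100; squared poverty gap index (FGT₂) = 0.02551.
After the 250 transfer: below the line — 1050, 1350; squared poverty gap index (FGT₂) = 0.00709.
Reduction = 0.02551 − 0.00709 = 0.018.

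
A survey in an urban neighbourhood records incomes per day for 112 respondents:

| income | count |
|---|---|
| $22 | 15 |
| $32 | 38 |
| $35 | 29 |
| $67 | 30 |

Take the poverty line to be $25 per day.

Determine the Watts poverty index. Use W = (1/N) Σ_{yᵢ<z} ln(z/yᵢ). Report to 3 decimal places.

0.017

Below z: 15×$22 (q = 15 of N = 112).
Log gaps: ln(25/22) = 0.1278 (×15).
W = 1.917501 / 112 = 0.017.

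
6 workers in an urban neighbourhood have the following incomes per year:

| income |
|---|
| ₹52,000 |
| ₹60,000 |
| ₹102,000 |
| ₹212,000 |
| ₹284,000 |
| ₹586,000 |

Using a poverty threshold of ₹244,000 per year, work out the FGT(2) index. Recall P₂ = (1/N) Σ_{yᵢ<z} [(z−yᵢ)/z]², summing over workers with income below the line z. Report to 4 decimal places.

Poor units: ₹52,000, ₹60,000, ₹102,000, ₹212,000 (q = 4 of N = 6).
Normalized shortfalls: (244000−52000)/244000 = 0.7869; (244000−60000)/244000 = 0.7541; (244000−102000)/244000 = 0.5820; (244000−212000)/244000 = 0.1311.
Squared: 0.6192; 0.5687; 0.3387; 0.0172.
Sum = 1.543738; P₂ = 1.543738 / 6 = 0.2573.

0.2573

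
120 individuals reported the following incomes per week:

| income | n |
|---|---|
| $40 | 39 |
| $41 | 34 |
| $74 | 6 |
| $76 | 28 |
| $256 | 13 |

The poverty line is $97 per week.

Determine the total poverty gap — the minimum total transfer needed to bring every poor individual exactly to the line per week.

Below z: 39×$40, 34×$41, 6×$74, 28×$76 (q = 107 of N = 120).
Individual gaps: 39×(97−40) = 2223; 34×(97−41) = 1904; 6×(97−74) = 138; 28×(97−76) = 588.
Aggregate gap = $4,853.

$4,853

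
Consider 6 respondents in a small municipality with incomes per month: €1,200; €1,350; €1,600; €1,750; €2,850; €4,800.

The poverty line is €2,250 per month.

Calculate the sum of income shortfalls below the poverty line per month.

Poor units: €1,200, €1,350, €1,600, €1,750 (q = 4 of N = 6).
Individual gaps: 2250−1200 = 1050; 2250−1350 = 900; 2250−1600 = 650; 2250−1750 = 500.
Aggregate gap = €3,100.

€3,100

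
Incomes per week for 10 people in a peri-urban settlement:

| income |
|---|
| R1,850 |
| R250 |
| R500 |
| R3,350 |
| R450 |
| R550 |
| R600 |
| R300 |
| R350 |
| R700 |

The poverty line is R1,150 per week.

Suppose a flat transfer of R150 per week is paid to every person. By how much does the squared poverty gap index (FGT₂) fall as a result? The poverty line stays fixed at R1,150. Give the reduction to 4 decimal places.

Before: below the line — R250, R300, R350, R450, R500, R550, R600, R700; squared poverty gap index (FGT₂) = 0.298677.
After the R150 transfer: below the line — R400, R450, R500, R600, R650, R700, R750, R850; squared poverty gap index (FGT₂) = 0.187524.
Reduction = 0.298677 − 0.187524 = 0.1112.

0.1112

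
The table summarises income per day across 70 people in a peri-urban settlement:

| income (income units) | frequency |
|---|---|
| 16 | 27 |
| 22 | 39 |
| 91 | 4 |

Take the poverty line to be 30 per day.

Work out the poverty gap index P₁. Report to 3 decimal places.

Poor units: 27×16, 39×22 (q = 66 of N = 70).
Shortfall ratios: (30−16)/30 = 0.4667 (×27); (30−22)/30 = 0.2667 (×39).
Σ = 23.000000. Dividing by the full population N = 70 gives P₁ = 0.329.

0.329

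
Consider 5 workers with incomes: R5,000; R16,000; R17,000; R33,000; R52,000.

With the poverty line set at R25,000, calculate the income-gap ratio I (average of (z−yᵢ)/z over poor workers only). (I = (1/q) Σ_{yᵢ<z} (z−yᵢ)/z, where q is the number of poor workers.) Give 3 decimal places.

Below z: R5,000, R16,000, R17,000 (q = 3 of N = 5).
Shortfall ratios (z−y)/z: 0.8000, 0.3600, 0.3200; sum = 1.480000.
The income-gap ratio divides by q (the poor only): 1.480000 / 3 = 0.493.

0.493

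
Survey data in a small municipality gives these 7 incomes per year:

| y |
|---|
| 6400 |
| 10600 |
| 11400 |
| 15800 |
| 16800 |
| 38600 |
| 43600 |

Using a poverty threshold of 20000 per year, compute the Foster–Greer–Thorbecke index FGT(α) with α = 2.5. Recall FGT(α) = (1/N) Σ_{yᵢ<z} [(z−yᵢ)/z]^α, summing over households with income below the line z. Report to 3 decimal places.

0.098

Below the line: 6400, 10600, 11400, 15800, 16800 (q = 5 of N = 7).
Shortfall ratios: (20000−6400)/20000 = 0.6800; (20000−10600)/20000 = 0.4700; (20000−11400)/20000 = 0.4300; (20000−15800)/20000 = 0.2100; (20000−16800)/20000 = 0.1600.
Raised to α = 2.5: 0.38130; 0.15144; 0.12125; 0.02021; 0.01024.
Sum = 0.684442; FGT(2.5) = 0.684442 / 7 = 0.098.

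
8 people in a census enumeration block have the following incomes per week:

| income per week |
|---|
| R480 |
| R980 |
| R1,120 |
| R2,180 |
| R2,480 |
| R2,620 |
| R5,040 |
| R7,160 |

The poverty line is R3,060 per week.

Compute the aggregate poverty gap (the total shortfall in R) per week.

R8,500

Below the line: R480, R980, R1,120, R2,180, R2,480, R2,620 (q = 6 of N = 8).
Individual gaps: 3060−480 = 2580; 3060−980 = 2080; 3060−1120 = 1940; 3060−2180 = 880; 3060−2480 = 580; 3060−2620 = 440.
Aggregate gap = R8,500.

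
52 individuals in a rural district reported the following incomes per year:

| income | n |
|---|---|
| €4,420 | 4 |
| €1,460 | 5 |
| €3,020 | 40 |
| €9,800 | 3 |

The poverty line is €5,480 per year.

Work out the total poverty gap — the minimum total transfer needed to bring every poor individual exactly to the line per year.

€122,740

Below z: 5×€1,460, 40×€3,020, 4×€4,420 (q = 49 of N = 52).
Individual gaps: 5×(5480−1460) = 20100; 40×(5480−3020) = 98400; 4×(5480−4420) = 4240.
Aggregate gap = €122,740.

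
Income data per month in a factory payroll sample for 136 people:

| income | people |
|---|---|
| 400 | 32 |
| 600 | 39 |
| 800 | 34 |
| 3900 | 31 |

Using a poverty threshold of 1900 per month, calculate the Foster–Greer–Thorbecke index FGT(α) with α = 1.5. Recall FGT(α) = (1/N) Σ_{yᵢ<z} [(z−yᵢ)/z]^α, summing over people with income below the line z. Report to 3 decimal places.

0.437

Incomes under z: 32×400, 39×600, 34×800 (q = 105 of N = 136).
Gap ratios (z−y)/z: (1900−400)/1900 = 0.7895 (×32); (1900−600)/1900 = 0.6842 (×39); (1900−800)/1900 = 0.5789 (×34).
Raised to α = 1.5: 0.70147 (×32); 0.56596 (×39); 0.44051 (×34).
Sum = 59.496727; FGT(1.5) = 59.496727 / 136 = 0.437.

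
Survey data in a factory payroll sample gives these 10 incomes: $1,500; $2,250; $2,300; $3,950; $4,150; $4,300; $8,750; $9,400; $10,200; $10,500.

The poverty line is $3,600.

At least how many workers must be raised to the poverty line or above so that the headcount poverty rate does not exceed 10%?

Currently q = 3 of N = 10 are below the line (H = 0.300).
A headcount ratio of at most 10% allows at most ⌊0.10 × 10⌋ = 1 poor workers.
So at least 3 − 1 = 2 must be lifted.

2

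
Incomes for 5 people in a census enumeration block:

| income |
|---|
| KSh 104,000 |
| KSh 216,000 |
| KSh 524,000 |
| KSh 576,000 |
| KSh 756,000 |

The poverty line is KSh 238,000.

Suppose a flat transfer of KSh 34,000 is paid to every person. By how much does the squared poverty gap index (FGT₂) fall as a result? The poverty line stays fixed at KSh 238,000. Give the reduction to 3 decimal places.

0.030

Before: below the line — KSh 104,000, KSh 216,000; squared poverty gap index (FGT₂) = 0.06511.
After the KSh 34,000 transfer: below the line — KSh 138,000; squared poverty gap index (FGT₂) = 0.03531.
Reduction = 0.06511 − 0.03531 = 0.030.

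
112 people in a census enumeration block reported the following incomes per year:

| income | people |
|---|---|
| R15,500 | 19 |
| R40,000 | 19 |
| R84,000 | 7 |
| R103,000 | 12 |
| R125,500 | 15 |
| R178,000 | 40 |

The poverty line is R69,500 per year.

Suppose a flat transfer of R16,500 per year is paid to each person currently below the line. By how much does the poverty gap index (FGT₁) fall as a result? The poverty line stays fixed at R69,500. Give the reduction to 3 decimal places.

0.081

Before: below the line — 19×R15,500, 19×R40,000; poverty gap index (FGT₁) = 0.20382.
After the R16,500 transfer: below the line — 19×R32,000, 19×R56,500; poverty gap index (FGT₁) = 0.12327.
Reduction = 0.20382 − 0.12327 = 0.081.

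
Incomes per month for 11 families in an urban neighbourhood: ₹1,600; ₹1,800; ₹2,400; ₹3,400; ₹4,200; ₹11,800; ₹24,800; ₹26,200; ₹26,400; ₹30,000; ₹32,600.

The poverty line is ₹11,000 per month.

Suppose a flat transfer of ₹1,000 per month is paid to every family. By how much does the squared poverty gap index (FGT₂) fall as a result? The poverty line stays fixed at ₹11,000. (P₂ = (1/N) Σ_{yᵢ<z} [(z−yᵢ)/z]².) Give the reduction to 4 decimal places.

0.0588

Before: below the line — ₹1,600, ₹1,800, ₹2,400, ₹3,400, ₹4,200; squared poverty gap index (FGT₂) = 0.263681.
After the ₹1,000 transfer: below the line — ₹2,600, ₹2,800, ₹3,400, ₹4,400, ₹5,200; squared poverty gap index (FGT₂) = 0.204929.
Reduction = 0.263681 − 0.204929 = 0.0588.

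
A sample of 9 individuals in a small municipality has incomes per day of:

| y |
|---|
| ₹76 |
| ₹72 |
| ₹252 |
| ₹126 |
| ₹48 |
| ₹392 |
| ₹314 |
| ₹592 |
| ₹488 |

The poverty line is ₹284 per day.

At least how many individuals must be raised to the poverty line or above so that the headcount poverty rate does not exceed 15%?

4

5 of the 9 individuals are poor, so H = 5/9 = 0.556.
A headcount ratio of at most 15% allows at most ⌊0.15 × 9⌋ = 1 poor individuals.
So at least 5 − 1 = 4 must be lifted.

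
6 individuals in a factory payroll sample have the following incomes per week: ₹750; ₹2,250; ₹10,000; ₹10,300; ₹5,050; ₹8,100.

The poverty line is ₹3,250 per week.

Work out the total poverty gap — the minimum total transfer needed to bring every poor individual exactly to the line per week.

Below the line: ₹750, ₹2,250 (q = 2 of N = 6).
Individual gaps: 3250−750 = 2500; 3250−2250 = 1000.
Aggregate gap = ₹3,500.

₹3,500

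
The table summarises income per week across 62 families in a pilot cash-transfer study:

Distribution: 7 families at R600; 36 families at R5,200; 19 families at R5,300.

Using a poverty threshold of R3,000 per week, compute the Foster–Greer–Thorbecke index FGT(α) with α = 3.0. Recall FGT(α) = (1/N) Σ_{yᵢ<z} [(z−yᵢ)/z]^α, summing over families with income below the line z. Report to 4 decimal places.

Below the line: 7×R600 (q = 7 of N = 62).
Gap ratios (z−y)/z: (3000−600)/3000 = 0.8000 (×7).
Raised to α = 3.0: 0.51200 (×7).
Sum = 3.584000; FGT(3.0) = 3.584000 / 62 = 0.0578.

0.0578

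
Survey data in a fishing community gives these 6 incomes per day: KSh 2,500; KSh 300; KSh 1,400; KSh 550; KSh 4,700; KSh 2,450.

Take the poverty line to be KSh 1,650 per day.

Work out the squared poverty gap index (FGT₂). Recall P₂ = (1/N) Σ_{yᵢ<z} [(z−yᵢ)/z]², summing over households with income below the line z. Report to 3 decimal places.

0.189

Incomes under z: KSh 300, KSh 550, KSh 1,400 (q = 3 of N = 6).
Relative gaps: (1650−300)/1650 = 0.8182; (1650−550)/1650 = 0.6667; (1650−1400)/1650 = 0.1515.
Squared: 0.6694; 0.4444; 0.0230.
Sum = 1.136823; P₂ = 1.136823 / 6 = 0.189.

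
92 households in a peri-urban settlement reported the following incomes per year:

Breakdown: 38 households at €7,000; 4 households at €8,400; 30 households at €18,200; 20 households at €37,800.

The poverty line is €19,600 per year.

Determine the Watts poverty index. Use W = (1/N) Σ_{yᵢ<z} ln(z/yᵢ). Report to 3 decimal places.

Incomes under z: 38×€7,000, 4×€8,400, 30×€18,200 (q = 72 of N = 92).
Log shortfalls: ln(19600/7000) = 1.0296 (×38); ln(19600/8400) = 0.8473 (×4); ln(19600/18200) = 0.0741 (×30).
W = 44.737968 / 92 = 0.486.

0.486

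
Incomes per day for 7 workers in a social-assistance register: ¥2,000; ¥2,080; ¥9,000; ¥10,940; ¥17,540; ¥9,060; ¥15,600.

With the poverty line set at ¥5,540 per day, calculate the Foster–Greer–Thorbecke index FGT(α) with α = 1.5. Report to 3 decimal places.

Below the line: ¥2,000, ¥2,080 (q = 2 of N = 7).
Normalized shortfalls: (5540−2000)/5540 = 0.6390; (5540−2080)/5540 = 0.6245.
Raised to α = 1.5: 0.51079; 0.49357.
Sum = 1.004358; FGT(1.5) = 1.004358 / 7 = 0.143.

0.143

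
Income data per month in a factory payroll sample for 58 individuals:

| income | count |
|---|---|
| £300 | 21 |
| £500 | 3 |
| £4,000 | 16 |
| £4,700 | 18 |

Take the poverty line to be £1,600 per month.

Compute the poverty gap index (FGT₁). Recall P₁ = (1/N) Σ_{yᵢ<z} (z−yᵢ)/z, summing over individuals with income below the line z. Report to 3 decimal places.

Poor units: 21×£300, 3×£500 (q = 24 of N = 58).
Relative gaps: (1600−300)/1600 = 0.8125 (×21); (1600−500)/1600 = 0.6875 (×3).
Sum of shortfalls = 19.125000; P₁ averages over all N: 19.125000 / 58 = 0.330.

0.330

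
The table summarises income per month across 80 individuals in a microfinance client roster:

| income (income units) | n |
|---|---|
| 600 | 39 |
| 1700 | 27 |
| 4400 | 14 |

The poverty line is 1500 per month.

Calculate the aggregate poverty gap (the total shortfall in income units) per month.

35100

Incomes under z: 39×600 (q = 39 of N = 80).
Individual gaps: 39×(1500−600) = 35100.
Aggregate gap = 35100.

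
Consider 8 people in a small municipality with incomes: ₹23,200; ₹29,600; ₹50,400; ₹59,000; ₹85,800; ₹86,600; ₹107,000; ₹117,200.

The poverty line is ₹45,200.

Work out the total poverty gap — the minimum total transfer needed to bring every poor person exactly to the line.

Below the line: ₹23,200, ₹29,600 (q = 2 of N = 8).
Individual gaps: 45200−23200 = 22000; 45200−29600 = 15600.
Aggregate gap = ₹37,600.

₹37,600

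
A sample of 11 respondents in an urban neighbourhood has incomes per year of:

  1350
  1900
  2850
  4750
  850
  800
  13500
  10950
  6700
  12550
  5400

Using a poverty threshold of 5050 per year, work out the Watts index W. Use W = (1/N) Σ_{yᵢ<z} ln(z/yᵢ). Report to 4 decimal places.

0.5959

Incomes under z: 800, 850, 1350, 1900, 2850, 4750 (q = 6 of N = 11).
Log shortfalls: ln(5050/800) = 1.8425; ln(5050/850) = 1.7819; ln(5050/1350) = 1.3193; ln(5050/1900) = 0.9775; ln(5050/2850) = 0.5721; ln(5050/4750) = 0.0612.
W = 6.554570 / 11 = 0.5959.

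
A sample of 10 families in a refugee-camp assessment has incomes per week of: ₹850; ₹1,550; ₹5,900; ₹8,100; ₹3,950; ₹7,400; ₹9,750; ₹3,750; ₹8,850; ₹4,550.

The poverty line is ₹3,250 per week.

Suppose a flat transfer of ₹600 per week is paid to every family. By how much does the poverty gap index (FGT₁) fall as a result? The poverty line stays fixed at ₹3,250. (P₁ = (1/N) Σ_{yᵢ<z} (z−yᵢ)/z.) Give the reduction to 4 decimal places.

Before: below the line — ₹850, ₹1,550; poverty gap index (FGT₁) = 0.126154.
After the ₹600 transfer: below the line — ₹1,450, ₹2,150; poverty gap index (FGT₁) = 0.089231.
Reduction = 0.126154 − 0.089231 = 0.0369.

0.0369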